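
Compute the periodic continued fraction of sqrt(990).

[31; (2, 6, 2, 62)]

Write x_i = (sqrt(990) + m_i)/d_i with (m_0, d_0) = (0, 1). a_0 = floor(sqrt(990)) = 31, since 31^2 = 961 <= 990 < 1024 = 32^2.
Iterate m_{i+1} = d_i*a_i - m_i, d_{i+1} = (990 - m_{i+1}^2)/d_i, a_{i+1} = floor((a_0 + m_{i+1})/d_{i+1}):
  m_1 = 1*31 - 0 = 31, d_1 = (990 - 31^2)/1 = 29/1 = 29, a_1 = floor((31 + 31)/29) = 2.
  m_2 = 29*2 - 31 = 27, d_2 = (990 - 27^2)/29 = 261/29 = 9, a_2 = floor((31 + 27)/9) = 6.
  m_3 = 9*6 - 27 = 27, d_3 = (990 - 27^2)/9 = 261/9 = 29, a_3 = floor((31 + 27)/29) = 2.
  m_4 = 29*2 - 27 = 31, d_4 = (990 - 31^2)/29 = 29/29 = 1, a_4 = floor((31 + 31)/1) = 62.
  m_5 = 1*62 - 31 = 31, d_5 = (990 - 31^2)/1 = 29/1 = 29: (m_5, d_5) = (m_1, d_1) = (31, 29), so from here the quotients repeat a_1, ..., a_4; the period length is 4.
Hence the expansion of sqrt(990) is a_0 = 31 followed by the repeating block 2, 6, 2, 62 (period 4).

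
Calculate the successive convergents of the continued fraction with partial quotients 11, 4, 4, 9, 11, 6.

Using the convergent recurrence p_i = a_i*p_{i-1} + p_{i-2}, q_i = a_i*q_{i-1} + q_{i-2} with p_{-2}=0, p_{-1}=1, q_{-2}=1, q_{-1}=0:
  i=0: a_0=11, p_0 = 11*1 + 0 = 11, q_0 = 11*0 + 1 = 1.
  i=1: a_1=4, p_1 = 4*11 + 1 = 45, q_1 = 4*1 + 0 = 4.
  i=2: a_2=4, p_2 = 4*45 + 11 = 191, q_2 = 4*4 + 1 = 17.
  i=3: a_3=9, p_3 = 9*191 + 45 = 1764, q_3 = 9*17 + 4 = 157.
  i=4: a_4=11, p_4 = 11*1764 + 191 = 19595, q_4 = 11*157 + 17 = 1744.
  i=5: a_5=6, p_5 = 6*19595 + 1764 = 119334, q_5 = 6*1744 + 157 = 10621.

11/1, 45/4, 191/17, 1764/157, 19595/1744, 119334/10621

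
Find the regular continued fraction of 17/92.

[0; 5, 2, 2, 3]

Run the Euclidean algorithm on 17 and 92; the successive quotients are the partial quotients a_0, a_1, ... (each step inverts the fractional part left over by the previous one):
  17 = 0*92 + 17, so a_0 = 0.
  92 = 5*17 + 7, so a_1 = 5.
  17 = 2*7 + 3, so a_2 = 2.
  7 = 2*3 + 1, so a_3 = 2.
  3 = 3*1 + 0, so a_4 = 3.
The remainder reaches 0 after 5 divisions, so the expansion has 5 partial quotients, read off in order.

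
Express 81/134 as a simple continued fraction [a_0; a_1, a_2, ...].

[0; 1, 1, 1, 1, 8, 3]

Run the Euclidean algorithm on 81 and 134; the successive quotients are the partial quotients a_0, a_1, ... (each step inverts the fractional part left over by the previous one):
  81 = 0*134 + 81, so a_0 = 0.
  134 = 1*81 + 53, so a_1 = 1.
  81 = 1*53 + 28, so a_2 = 1.
  53 = 1*28 + 25, so a_3 = 1.
  28 = 1*25 + 3, so a_4 = 1.
  25 = 8*3 + 1, so a_5 = 8.
  3 = 3*1 + 0, so a_6 = 3.
The remainder reaches 0 after 7 divisions, so the expansion has 7 partial quotients, read off in order.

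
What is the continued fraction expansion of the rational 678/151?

[4; 2, 24, 1, 2]

Run the Euclidean algorithm on 678 and 151; the successive quotients are the partial quotients a_0, a_1, ... (each step inverts the fractional part left over by the previous one):
  678 = 4*151 + 74, so a_0 = 4.
  151 = 2*74 + 3, so a_1 = 2.
  74 = 24*3 + 2, so a_2 = 24.
  3 = 1*2 + 1, so a_3 = 1.
  2 = 2*1 + 0, so a_4 = 2.
The remainder reaches 0 after 5 divisions, so the expansion has 5 partial quotients, read off in order.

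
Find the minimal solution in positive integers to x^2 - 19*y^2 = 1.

(x, y) = (170, 39)

First expand sqrt(19) as a continued fraction. With x_i = (sqrt(19) + m_i)/d_i and (m_0, d_0) = (0, 1): a_0 = floor(sqrt(19)) = 4, since 4^2 = 16 <= 19 < 25 = 5^2.
Iterate m_{i+1} = d_i*a_i - m_i, d_{i+1} = (19 - m_{i+1}^2)/d_i, a_{i+1} = floor((a_0 + m_{i+1})/d_{i+1}):
  m_1 = 1*4 - 0 = 4, d_1 = (19 - 4^2)/1 = 3/1 = 3, a_1 = floor((4 + 4)/3) = 2.
  m_2 = 3*2 - 4 = 2, d_2 = (19 - 2^2)/3 = 15/3 = 5, a_2 = floor((4 + 2)/5) = 1.
  m_3 = 5*1 - 2 = 3, d_3 = (19 - 3^2)/5 = 10/5 = 2, a_3 = floor((4 + 3)/2) = 3.
  m_4 = 2*3 - 3 = 3, d_4 = (19 - 3^2)/2 = 10/2 = 5, a_4 = floor((4 + 3)/5) = 1.
  m_5 = 5*1 - 3 = 2, d_5 = (19 - 2^2)/5 = 15/5 = 3, a_5 = floor((4 + 2)/3) = 2.
  m_6 = 3*2 - 2 = 4, d_6 = (19 - 4^2)/3 = 3/3 = 1, a_6 = floor((4 + 4)/1) = 8.
  m_7 = 1*8 - 4 = 4, d_7 = (19 - 4^2)/1 = 3/1 = 3: (m_7, d_7) = (m_1, d_1) = (4, 3), so from here the quotients repeat a_1, ..., a_6; the period length is 6.
So sqrt(19) = [4; (2, 1, 3, 1, 2, 8)] with period length k = 6.
k is even, so the fundamental solution of x^2 - 19y^2 = 1 is (p_{k-1}, q_{k-1}) = (p_5, q_5); compute convergents through index 5.
Convergents (p_i = a_i*p_{i-1} + p_{i-2}, q_i = a_i*q_{i-1} + q_{i-2} with p_{-2}=0, p_{-1}=1, q_{-2}=1, q_{-1}=0):
  i=0: a_0=4, p_0 = 4*1 + 0 = 4, q_0 = 4*0 + 1 = 1.
  i=1: a_1=2, p_1 = 2*4 + 1 = 9, q_1 = 2*1 + 0 = 2.
  i=2: a_2=1, p_2 = 1*9 + 4 = 13, q_2 = 1*2 + 1 = 3.
  i=3: a_3=3, p_3 = 3*13 + 9 = 48, q_3 = 3*3 + 2 = 11.
  i=4: a_4=1, p_4 = 1*48 + 13 = 61, q_4 = 1*11 + 3 = 14.
  i=5: a_5=2, p_5 = 2*61 + 48 = 170, q_5 = 2*14 + 11 = 39.
Check: 170^2 - 19*39^2 = 28900 - 28899 = 1, so (x, y) = (170, 39) solves the equation, and by the theorem it is the least positive solution.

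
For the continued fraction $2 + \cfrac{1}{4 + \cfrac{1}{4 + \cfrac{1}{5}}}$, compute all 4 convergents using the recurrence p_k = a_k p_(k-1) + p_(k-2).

2/1, 9/4, 38/17, 199/89

Using the convergent recurrence p_i = a_i*p_{i-1} + p_{i-2}, q_i = a_i*q_{i-1} + q_{i-2} with p_{-2}=0, p_{-1}=1, q_{-2}=1, q_{-1}=0:
  i=0: a_0=2, p_0 = 2*1 + 0 = 2, q_0 = 2*0 + 1 = 1.
  i=1: a_1=4, p_1 = 4*2 + 1 = 9, q_1 = 4*1 + 0 = 4.
  i=2: a_2=4, p_2 = 4*9 + 2 = 38, q_2 = 4*4 + 1 = 17.
  i=3: a_3=5, p_3 = 5*38 + 9 = 199, q_3 = 5*17 + 4 = 89.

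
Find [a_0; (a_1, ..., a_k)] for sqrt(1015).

[31; (1, 6, 10, 2, 10, 6, 1, 62)]

Write x_i = (sqrt(1015) + m_i)/d_i with (m_0, d_0) = (0, 1). a_0 = floor(sqrt(1015)) = 31, since 31^2 = 961 <= 1015 < 1024 = 32^2.
Iterate m_{i+1} = d_i*a_i - m_i, d_{i+1} = (1015 - m_{i+1}^2)/d_i, a_{i+1} = floor((a_0 + m_{i+1})/d_{i+1}):
  m_1 = 1*31 - 0 = 31, d_1 = (1015 - 31^2)/1 = 54/1 = 54, a_1 = floor((31 + 31)/54) = 1.
  m_2 = 54*1 - 31 = 23, d_2 = (1015 - 23^2)/54 = 486/54 = 9, a_2 = floor((31 + 23)/9) = 6.
  m_3 = 9*6 - 23 = 31, d_3 = (1015 - 31^2)/9 = 54/9 = 6, a_3 = floor((31 + 31)/6) = 10.
  m_4 = 6*10 - 31 = 29, d_4 = (1015 - 29^2)/6 = 174/6 = 29, a_4 = floor((31 + 29)/29) = 2.
  m_5 = 29*2 - 29 = 29, d_5 = (1015 - 29^2)/29 = 174/29 = 6, a_5 = floor((31 + 29)/6) = 10.
  m_6 = 6*10 - 29 = 31, d_6 = (1015 - 31^2)/6 = 54/6 = 9, a_6 = floor((31 + 31)/9) = 6.
  m_7 = 9*6 - 31 = 23, d_7 = (1015 - 23^2)/9 = 486/9 = 54, a_7 = floor((31 + 23)/54) = 1.
  m_8 = 54*1 - 23 = 31, d_8 = (1015 - 31^2)/54 = 54/54 = 1, a_8 = floor((31 + 31)/1) = 62.
  m_9 = 1*62 - 31 = 31, d_9 = (1015 - 31^2)/1 = 54/1 = 54: (m_9, d_9) = (m_1, d_1) = (31, 54), so from here the quotients repeat a_1, ..., a_8; the period length is 8.
Hence the expansion of sqrt(1015) is a_0 = 31 followed by the repeating block 1, 6, 10, 2, 10, 6, 1, 62 (period 8).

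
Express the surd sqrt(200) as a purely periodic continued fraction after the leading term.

Write x_i = (sqrt(200) + m_i)/d_i with (m_0, d_0) = (0, 1). a_0 = floor(sqrt(200)) = 14, since 14^2 = 196 <= 200 < 225 = 15^2.
Iterate m_{i+1} = d_i*a_i - m_i, d_{i+1} = (200 - m_{i+1}^2)/d_i, a_{i+1} = floor((a_0 + m_{i+1})/d_{i+1}):
  m_1 = 1*14 - 0 = 14, d_1 = (200 - 14^2)/1 = 4/1 = 4, a_1 = floor((14 + 14)/4) = 7.
  m_2 = 4*7 - 14 = 14, d_2 = (200 - 14^2)/4 = 4/4 = 1, a_2 = floor((14 + 14)/1) = 28.
  m_3 = 1*28 - 14 = 14, d_3 = (200 - 14^2)/1 = 4/1 = 4: (m_3, d_3) = (m_1, d_1) = (14, 4), so from here the quotients repeat a_1, a_2; the period length is 2.
Hence the expansion of sqrt(200) is a_0 = 14 followed by the repeating block 7, 28 (period 2).

[14; (7, 28)]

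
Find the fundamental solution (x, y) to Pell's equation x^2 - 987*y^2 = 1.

(x, y) = (377, 12)

First expand sqrt(987) as a continued fraction. With x_i = (sqrt(987) + m_i)/d_i and (m_0, d_0) = (0, 1): a_0 = floor(sqrt(987)) = 31, since 31^2 = 961 <= 987 < 1024 = 32^2.
Iterate m_{i+1} = d_i*a_i - m_i, d_{i+1} = (987 - m_{i+1}^2)/d_i, a_{i+1} = floor((a_0 + m_{i+1})/d_{i+1}):
  m_1 = 1*31 - 0 = 31, d_1 = (987 - 31^2)/1 = 26/1 = 26, a_1 = floor((31 + 31)/26) = 2.
  m_2 = 26*2 - 31 = 21, d_2 = (987 - 21^2)/26 = 546/26 = 21, a_2 = floor((31 + 21)/21) = 2.
  m_3 = 21*2 - 21 = 21, d_3 = (987 - 21^2)/21 = 546/21 = 26, a_3 = floor((31 + 21)/26) = 2.
  m_4 = 26*2 - 21 = 31, d_4 = (987 - 31^2)/26 = 26/26 = 1, a_4 = floor((31 + 31)/1) = 62.
  m_5 = 1*62 - 31 = 31, d_5 = (987 - 31^2)/1 = 26/1 = 26: (m_5, d_5) = (m_1, d_1) = (31, 26), so from here the quotients repeat a_1, ..., a_4; the period length is 4.
So sqrt(987) = [31; (2, 2, 2, 62)] with period length k = 4.
k is even, so the fundamental solution of x^2 - 987y^2 = 1 is (p_{k-1}, q_{k-1}) = (p_3, q_3); compute convergents through index 3.
Convergents (p_i = a_i*p_{i-1} + p_{i-2}, q_i = a_i*q_{i-1} + q_{i-2} with p_{-2}=0, p_{-1}=1, q_{-2}=1, q_{-1}=0):
  i=0: a_0=31, p_0 = 31*1 + 0 = 31, q_0 = 31*0 + 1 = 1.
  i=1: a_1=2, p_1 = 2*31 + 1 = 63, q_1 = 2*1 + 0 = 2.
  i=2: a_2=2, p_2 = 2*63 + 31 = 157, q_2 = 2*2 + 1 = 5.
  i=3: a_3=2, p_3 = 2*157 + 63 = 377, q_3 = 2*5 + 2 = 12.
Check: 377^2 - 987*12^2 = 142129 - 142128 = 1, so (x, y) = (377, 12) solves the equation, and by the theorem it is the least positive solution.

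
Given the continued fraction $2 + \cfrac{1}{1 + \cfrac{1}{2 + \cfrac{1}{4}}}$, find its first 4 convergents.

Using the convergent recurrence p_i = a_i*p_{i-1} + p_{i-2}, q_i = a_i*q_{i-1} + q_{i-2} with p_{-2}=0, p_{-1}=1, q_{-2}=1, q_{-1}=0:
  i=0: a_0=2, p_0 = 2*1 + 0 = 2, q_0 = 2*0 + 1 = 1.
  i=1: a_1=1, p_1 = 1*2 + 1 = 3, q_1 = 1*1 + 0 = 1.
  i=2: a_2=2, p_2 = 2*3 + 2 = 8, q_2 = 2*1 + 1 = 3.
  i=3: a_3=4, p_3 = 4*8 + 3 = 35, q_3 = 4*3 + 1 = 13.

2/1, 3/1, 8/3, 35/13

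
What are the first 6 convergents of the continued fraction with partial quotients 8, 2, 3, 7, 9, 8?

8/1, 17/2, 59/7, 430/51, 3929/466, 31862/3779

Using the convergent recurrence p_i = a_i*p_{i-1} + p_{i-2}, q_i = a_i*q_{i-1} + q_{i-2} with p_{-2}=0, p_{-1}=1, q_{-2}=1, q_{-1}=0:
  i=0: a_0=8, p_0 = 8*1 + 0 = 8, q_0 = 8*0 + 1 = 1.
  i=1: a_1=2, p_1 = 2*8 + 1 = 17, q_1 = 2*1 + 0 = 2.
  i=2: a_2=3, p_2 = 3*17 + 8 = 59, q_2 = 3*2 + 1 = 7.
  i=3: a_3=7, p_3 = 7*59 + 17 = 430, q_3 = 7*7 + 2 = 51.
  i=4: a_4=9, p_4 = 9*430 + 59 = 3929, q_4 = 9*51 + 7 = 466.
  i=5: a_5=8, p_5 = 8*3929 + 430 = 31862, q_5 = 8*466 + 51 = 3779.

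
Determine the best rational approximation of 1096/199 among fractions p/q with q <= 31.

11/2

Expand x = 1096/199 as a continued fraction with the Euclidean algorithm:
  1096 = 5*199 + 101, so a_0 = 5.
  199 = 1*101 + 98, so a_1 = 1.
  101 = 1*98 + 3, so a_2 = 1.
  98 = 32*3 + 2, so a_3 = 32.
  3 = 1*2 + 1, so a_4 = 1.
  2 = 2*1 + 0, so a_5 = 2.
so x = [5; 1, 1, 32, 1, 2].
Convergents (p_i = a_i*p_{i-1} + p_{i-2}, q_i = a_i*q_{i-1} + q_{i-2} with p_{-2}=0, p_{-1}=1, q_{-2}=1, q_{-1}=0), until the denominator exceeds 31:
  i=0: a_0=5, p_0 = 5*1 + 0 = 5, q_0 = 5*0 + 1 = 1.
  i=1: a_1=1, p_1 = 1*5 + 1 = 6, q_1 = 1*1 + 0 = 1.
  i=2: a_2=1, p_2 = 1*6 + 5 = 11, q_2 = 1*1 + 1 = 2.
  i=3: a_3=32, p_3 = 32*11 + 6 = 358, q_3 = 32*2 + 1 = 65.
q_3 = 65 > 31, so the last convergent with denominator <= 31 is p_2/q_2 = 11/2.
The closest fraction with denominator <= 31 is either p_2/q_2 or the intermediate fraction (k*p_2 + p_1)/(k*q_2 + q_1) with the largest k >= 1 whose denominator stays <= 31; these approach x as k grows, and every other convergent or intermediate fraction in range is farther away.
Largest k: floor((31 - q_1)/q_2) = floor((31 - 1)/2) = 15.
That gives (15*11 + 6)/(15*2 + 1) = 171/31.
Compare the errors: |x - 11/2| = |1096*2 - 11*199|/(199*2) = 3/398, and |x - 171/31| = |1096*31 - 171*199|/(199*31) = 53/6169.
Cross-multiplying, 3*6169 = 18507 < 21094 = 53*398, so 3/398 is smaller: the convergent 11/2 is closer to x than 171/31.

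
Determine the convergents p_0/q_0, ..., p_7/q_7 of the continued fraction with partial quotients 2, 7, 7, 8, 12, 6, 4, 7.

2/1, 15/7, 107/50, 871/407, 10559/4934, 64225/30011, 267459/124978, 1936438/904857

Using the convergent recurrence p_i = a_i*p_{i-1} + p_{i-2}, q_i = a_i*q_{i-1} + q_{i-2} with p_{-2}=0, p_{-1}=1, q_{-2}=1, q_{-1}=0:
  i=0: a_0=2, p_0 = 2*1 + 0 = 2, q_0 = 2*0 + 1 = 1.
  i=1: a_1=7, p_1 = 7*2 + 1 = 15, q_1 = 7*1 + 0 = 7.
  i=2: a_2=7, p_2 = 7*15 + 2 = 107, q_2 = 7*7 + 1 = 50.
  i=3: a_3=8, p_3 = 8*107 + 15 = 871, q_3 = 8*50 + 7 = 407.
  i=4: a_4=12, p_4 = 12*871 + 107 = 10559, q_4 = 12*407 + 50 = 4934.
  i=5: a_5=6, p_5 = 6*10559 + 871 = 64225, q_5 = 6*4934 + 407 = 30011.
  i=6: a_6=4, p_6 = 4*64225 + 10559 = 267459, q_6 = 4*30011 + 4934 = 124978.
  i=7: a_7=7, p_7 = 7*267459 + 64225 = 1936438, q_7 = 7*124978 + 30011 = 904857.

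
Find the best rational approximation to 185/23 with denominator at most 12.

Expand x = 185/23 as a continued fraction with the Euclidean algorithm:
  185 = 8*23 + 1, so a_0 = 8.
  23 = 23*1 + 0, so a_1 = 23.
so x = [8; 23].
Convergents (p_i = a_i*p_{i-1} + p_{i-2}, q_i = a_i*q_{i-1} + q_{i-2} with p_{-2}=0, p_{-1}=1, q_{-2}=1, q_{-1}=0), until the denominator exceeds 12:
  i=0: a_0=8, p_0 = 8*1 + 0 = 8, q_0 = 8*0 + 1 = 1.
  i=1: a_1=23, p_1 = 23*8 + 1 = 185, q_1 = 23*1 + 0 = 23.
q_1 = 23 > 12, so the last convergent with denominator <= 12 is p_0/q_0 = 8/1.
The closest fraction with denominator <= 12 is either p_0/q_0 or the intermediate fraction (k*p_0 + p_{-1})/(k*q_0 + q_{-1}) with the largest k >= 1 whose denominator stays <= 12; these approach x as k grows, and every other convergent or intermediate fraction in range is farther away.
Largest k: floor((12 - q_{-1})/q_0) = floor((12 - 0)/1) = 12 (using the seeds p_{-1} = 1, q_{-1} = 0).
That gives (12*8 + 1)/(12*1 + 0) = 97/12.
Compare the errors: |x - 8/1| = |185*1 - 8*23|/(23*1) = 1/23, and |x - 97/12| = |185*12 - 97*23|/(23*12) = 11/276.
Cross-multiplying, 11*23 = 253 < 276 = 1*276, so 11/276 is smaller: the intermediate fraction 97/12 is closer to x than 8/1.

97/12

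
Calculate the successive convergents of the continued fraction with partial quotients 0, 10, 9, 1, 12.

0/1, 1/10, 9/91, 10/101, 129/1303

Using the convergent recurrence p_i = a_i*p_{i-1} + p_{i-2}, q_i = a_i*q_{i-1} + q_{i-2} with p_{-2}=0, p_{-1}=1, q_{-2}=1, q_{-1}=0:
  i=0: a_0=0, p_0 = 0*1 + 0 = 0, q_0 = 0*0 + 1 = 1.
  i=1: a_1=10, p_1 = 10*0 + 1 = 1, q_1 = 10*1 + 0 = 10.
  i=2: a_2=9, p_2 = 9*1 + 0 = 9, q_2 = 9*10 + 1 = 91.
  i=3: a_3=1, p_3 = 1*9 + 1 = 10, q_3 = 1*91 + 10 = 101.
  i=4: a_4=12, p_4 = 12*10 + 9 = 129, q_4 = 12*101 + 91 = 1303.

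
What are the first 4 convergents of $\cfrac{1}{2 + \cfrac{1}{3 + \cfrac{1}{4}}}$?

Using the convergent recurrence p_i = a_i*p_{i-1} + p_{i-2}, q_i = a_i*q_{i-1} + q_{i-2} with p_{-2}=0, p_{-1}=1, q_{-2}=1, q_{-1}=0:
  i=0: a_0=0, p_0 = 0*1 + 0 = 0, q_0 = 0*0 + 1 = 1.
  i=1: a_1=2, p_1 = 2*0 + 1 = 1, q_1 = 2*1 + 0 = 2.
  i=2: a_2=3, p_2 = 3*1 + 0 = 3, q_2 = 3*2 + 1 = 7.
  i=3: a_3=4, p_3 = 4*3 + 1 = 13, q_3 = 4*7 + 2 = 30.

0/1, 1/2, 3/7, 13/30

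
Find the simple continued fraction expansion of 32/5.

Run the Euclidean algorithm on 32 and 5; the successive quotients are the partial quotients a_0, a_1, ... (each step inverts the fractional part left over by the previous one):
  32 = 6*5 + 2, so a_0 = 6.
  5 = 2*2 + 1, so a_1 = 2.
  2 = 2*1 + 0, so a_2 = 2.
The remainder reaches 0 after 3 divisions, so the expansion has 3 partial quotients, read off in order.

[6; 2, 2]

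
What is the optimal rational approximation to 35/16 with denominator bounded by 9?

11/5

Expand x = 35/16 as a continued fraction with the Euclidean algorithm:
  35 = 2*16 + 3, so a_0 = 2.
  16 = 5*3 + 1, so a_1 = 5.
  3 = 3*1 + 0, so a_2 = 3.
so x = [2; 5, 3].
Convergents (p_i = a_i*p_{i-1} + p_{i-2}, q_i = a_i*q_{i-1} + q_{i-2} with p_{-2}=0, p_{-1}=1, q_{-2}=1, q_{-1}=0), until the denominator exceeds 9:
  i=0: a_0=2, p_0 = 2*1 + 0 = 2, q_0 = 2*0 + 1 = 1.
  i=1: a_1=5, p_1 = 5*2 + 1 = 11, q_1 = 5*1 + 0 = 5.
  i=2: a_2=3, p_2 = 3*11 + 2 = 35, q_2 = 3*5 + 1 = 16.
q_2 = 16 > 9, so the last convergent with denominator <= 9 is p_1/q_1 = 11/5.
The closest fraction with denominator <= 9 is either p_1/q_1 or the intermediate fraction (k*p_1 + p_0)/(k*q_1 + q_0) with the largest k >= 1 whose denominator stays <= 9; these approach x as k grows, and every other convergent or intermediate fraction in range is farther away.
Largest k: floor((9 - q_0)/q_1) = floor((9 - 1)/5) = 1.
That gives (1*11 + 2)/(1*5 + 1) = 13/6.
Compare the errors: |x - 11/5| = |35*5 - 11*16|/(16*5) = 1/80, and |x - 13/6| = |35*6 - 13*16|/(16*6) = 2/96.
Cross-multiplying, 1*96 = 96 < 160 = 2*80, so 1/80 is smaller: the convergent 11/5 is closer to x than 13/6.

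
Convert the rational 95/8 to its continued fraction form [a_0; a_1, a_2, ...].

[11; 1, 7]

Run the Euclidean algorithm on 95 and 8; the successive quotients are the partial quotients a_0, a_1, ... (each step inverts the fractional part left over by the previous one):
  95 = 11*8 + 7, so a_0 = 11.
  8 = 1*7 + 1, so a_1 = 1.
  7 = 7*1 + 0, so a_2 = 7.
The remainder reaches 0 after 3 divisions, so the expansion has 3 partial quotients, read off in order.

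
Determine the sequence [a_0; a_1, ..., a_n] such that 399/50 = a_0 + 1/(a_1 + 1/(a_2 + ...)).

Run the Euclidean algorithm on 399 and 50; the successive quotients are the partial quotients a_0, a_1, ... (each step inverts the fractional part left over by the previous one):
  399 = 7*50 + 49, so a_0 = 7.
  50 = 1*49 + 1, so a_1 = 1.
  49 = 49*1 + 0, so a_2 = 49.
The remainder reaches 0 after 3 divisions, so the expansion has 3 partial quotients, read off in order.

[7; 1, 49]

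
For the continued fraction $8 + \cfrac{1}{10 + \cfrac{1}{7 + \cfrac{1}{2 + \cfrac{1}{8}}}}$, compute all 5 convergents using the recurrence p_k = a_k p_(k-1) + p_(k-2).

8/1, 81/10, 575/71, 1231/152, 10423/1287

Using the convergent recurrence p_i = a_i*p_{i-1} + p_{i-2}, q_i = a_i*q_{i-1} + q_{i-2} with p_{-2}=0, p_{-1}=1, q_{-2}=1, q_{-1}=0:
  i=0: a_0=8, p_0 = 8*1 + 0 = 8, q_0 = 8*0 + 1 = 1.
  i=1: a_1=10, p_1 = 10*8 + 1 = 81, q_1 = 10*1 + 0 = 10.
  i=2: a_2=7, p_2 = 7*81 + 8 = 575, q_2 = 7*10 + 1 = 71.
  i=3: a_3=2, p_3 = 2*575 + 81 = 1231, q_3 = 2*71 + 10 = 152.
  i=4: a_4=8, p_4 = 8*1231 + 575 = 10423, q_4 = 8*152 + 71 = 1287.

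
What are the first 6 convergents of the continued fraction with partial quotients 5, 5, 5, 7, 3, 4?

5/1, 26/5, 135/26, 971/187, 3048/587, 13163/2535

Using the convergent recurrence p_i = a_i*p_{i-1} + p_{i-2}, q_i = a_i*q_{i-1} + q_{i-2} with p_{-2}=0, p_{-1}=1, q_{-2}=1, q_{-1}=0:
  i=0: a_0=5, p_0 = 5*1 + 0 = 5, q_0 = 5*0 + 1 = 1.
  i=1: a_1=5, p_1 = 5*5 + 1 = 26, q_1 = 5*1 + 0 = 5.
  i=2: a_2=5, p_2 = 5*26 + 5 = 135, q_2 = 5*5 + 1 = 26.
  i=3: a_3=7, p_3 = 7*135 + 26 = 971, q_3 = 7*26 + 5 = 187.
  i=4: a_4=3, p_4 = 3*971 + 135 = 3048, q_4 = 3*187 + 26 = 587.
  i=5: a_5=4, p_5 = 4*3048 + 971 = 13163, q_5 = 4*587 + 187 = 2535.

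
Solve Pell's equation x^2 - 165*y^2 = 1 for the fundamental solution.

(x, y) = (1079, 84)

First expand sqrt(165) as a continued fraction. With x_i = (sqrt(165) + m_i)/d_i and (m_0, d_0) = (0, 1): a_0 = floor(sqrt(165)) = 12, since 12^2 = 144 <= 165 < 169 = 13^2.
Iterate m_{i+1} = d_i*a_i - m_i, d_{i+1} = (165 - m_{i+1}^2)/d_i, a_{i+1} = floor((a_0 + m_{i+1})/d_{i+1}):
  m_1 = 1*12 - 0 = 12, d_1 = (165 - 12^2)/1 = 21/1 = 21, a_1 = floor((12 + 12)/21) = 1.
  m_2 = 21*1 - 12 = 9, d_2 = (165 - 9^2)/21 = 84/21 = 4, a_2 = floor((12 + 9)/4) = 5.
  m_3 = 4*5 - 9 = 11, d_3 = (165 - 11^2)/4 = 44/4 = 11, a_3 = floor((12 + 11)/11) = 2.
  m_4 = 11*2 - 11 = 11, d_4 = (165 - 11^2)/11 = 44/11 = 4, a_4 = floor((12 + 11)/4) = 5.
  m_5 = 4*5 - 11 = 9, d_5 = (165 - 9^2)/4 = 84/4 = 21, a_5 = floor((12 + 9)/21) = 1.
  m_6 = 21*1 - 9 = 12, d_6 = (165 - 12^2)/21 = 21/21 = 1, a_6 = floor((12 + 12)/1) = 24.
  m_7 = 1*24 - 12 = 12, d_7 = (165 - 12^2)/1 = 21/1 = 21: (m_7, d_7) = (m_1, d_1) = (12, 21), so from here the quotients repeat a_1, ..., a_6; the period length is 6.
So sqrt(165) = [12; (1, 5, 2, 5, 1, 24)] with period length k = 6.
k is even, so the fundamental solution of x^2 - 165y^2 = 1 is (p_{k-1}, q_{k-1}) = (p_5, q_5); compute convergents through index 5.
Convergents (p_i = a_i*p_{i-1} + p_{i-2}, q_i = a_i*q_{i-1} + q_{i-2} with p_{-2}=0, p_{-1}=1, q_{-2}=1, q_{-1}=0):
  i=0: a_0=12, p_0 = 12*1 + 0 = 12, q_0 = 12*0 + 1 = 1.
  i=1: a_1=1, p_1 = 1*12 + 1 = 13, q_1 = 1*1 + 0 = 1.
  i=2: a_2=5, p_2 = 5*13 + 12 = 77, q_2 = 5*1 + 1 = 6.
  i=3: a_3=2, p_3 = 2*77 + 13 = 167, q_3 = 2*6 + 1 = 13.
  i=4: a_4=5, p_4 = 5*167 + 77 = 912, q_4 = 5*13 + 6 = 71.
  i=5: a_5=1, p_5 = 1*912 + 167 = 1079, q_5 = 1*71 + 13 = 84.
Check: 1079^2 - 165*84^2 = 1164241 - 1164240 = 1, so (x, y) = (1079, 84) solves the equation, and by the theorem it is the least positive solution.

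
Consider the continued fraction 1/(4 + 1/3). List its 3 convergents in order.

0/1, 1/4, 3/13

Using the convergent recurrence p_i = a_i*p_{i-1} + p_{i-2}, q_i = a_i*q_{i-1} + q_{i-2} with p_{-2}=0, p_{-1}=1, q_{-2}=1, q_{-1}=0:
  i=0: a_0=0, p_0 = 0*1 + 0 = 0, q_0 = 0*0 + 1 = 1.
  i=1: a_1=4, p_1 = 4*0 + 1 = 1, q_1 = 4*1 + 0 = 4.
  i=2: a_2=3, p_2 = 3*1 + 0 = 3, q_2 = 3*4 + 1 = 13.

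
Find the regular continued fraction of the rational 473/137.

[3; 2, 4, 1, 3, 3]

Run the Euclidean algorithm on 473 and 137; the successive quotients are the partial quotients a_0, a_1, ... (each step inverts the fractional part left over by the previous one):
  473 = 3*137 + 62, so a_0 = 3.
  137 = 2*62 + 13, so a_1 = 2.
  62 = 4*13 + 10, so a_2 = 4.
  13 = 1*10 + 3, so a_3 = 1.
  10 = 3*3 + 1, so a_4 = 3.
  3 = 3*1 + 0, so a_5 = 3.
The remainder reaches 0 after 6 divisions, so the expansion has 6 partial quotients, read off in order.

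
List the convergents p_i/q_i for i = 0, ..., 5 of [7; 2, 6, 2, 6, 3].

7/1, 15/2, 97/13, 209/28, 1351/181, 4262/571

Using the convergent recurrence p_i = a_i*p_{i-1} + p_{i-2}, q_i = a_i*q_{i-1} + q_{i-2} with p_{-2}=0, p_{-1}=1, q_{-2}=1, q_{-1}=0:
  i=0: a_0=7, p_0 = 7*1 + 0 = 7, q_0 = 7*0 + 1 = 1.
  i=1: a_1=2, p_1 = 2*7 + 1 = 15, q_1 = 2*1 + 0 = 2.
  i=2: a_2=6, p_2 = 6*15 + 7 = 97, q_2 = 6*2 + 1 = 13.
  i=3: a_3=2, p_3 = 2*97 + 15 = 209, q_3 = 2*13 + 2 = 28.
  i=4: a_4=6, p_4 = 6*209 + 97 = 1351, q_4 = 6*28 + 13 = 181.
  i=5: a_5=3, p_5 = 3*1351 + 209 = 4262, q_5 = 3*181 + 28 = 571.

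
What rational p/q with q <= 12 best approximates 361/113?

Expand x = 361/113 as a continued fraction with the Euclidean algorithm:
  361 = 3*113 + 22, so a_0 = 3.
  113 = 5*22 + 3, so a_1 = 5.
  22 = 7*3 + 1, so a_2 = 7.
  3 = 3*1 + 0, so a_3 = 3.
so x = [3; 5, 7, 3].
Convergents (p_i = a_i*p_{i-1} + p_{i-2}, q_i = a_i*q_{i-1} + q_{i-2} with p_{-2}=0, p_{-1}=1, q_{-2}=1, q_{-1}=0), until the denominator exceeds 12:
  i=0: a_0=3, p_0 = 3*1 + 0 = 3, q_0 = 3*0 + 1 = 1.
  i=1: a_1=5, p_1 = 5*3 + 1 = 16, q_1 = 5*1 + 0 = 5.
  i=2: a_2=7, p_2 = 7*16 + 3 = 115, q_2 = 7*5 + 1 = 36.
q_2 = 36 > 12, so the last convergent with denominator <= 12 is p_1/q_1 = 16/5.
The closest fraction with denominator <= 12 is either p_1/q_1 or the intermediate fraction (k*p_1 + p_0)/(k*q_1 + q_0) with the largest k >= 1 whose denominator stays <= 12; these approach x as k grows, and every other convergent or intermediate fraction in range is farther away.
Largest k: floor((12 - q_0)/q_1) = floor((12 - 1)/5) = 2.
That gives (2*16 + 3)/(2*5 + 1) = 35/11.
Compare the errors: |x - 16/5| = |361*5 - 16*113|/(113*5) = 3/565, and |x - 35/11| = |361*11 - 35*113|/(113*11) = 16/1243.
Cross-multiplying, 3*1243 = 3729 < 9040 = 16*565, so 3/565 is smaller: the convergent 16/5 is closer to x than 35/11.

16/5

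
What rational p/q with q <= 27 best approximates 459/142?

42/13

Expand x = 459/142 as a continued fraction with the Euclidean algorithm:
  459 = 3*142 + 33, so a_0 = 3.
  142 = 4*33 + 10, so a_1 = 4.
  33 = 3*10 + 3, so a_2 = 3.
  10 = 3*3 + 1, so a_3 = 3.
  3 = 3*1 + 0, so a_4 = 3.
so x = [3; 4, 3, 3, 3].
Convergents (p_i = a_i*p_{i-1} + p_{i-2}, q_i = a_i*q_{i-1} + q_{i-2} with p_{-2}=0, p_{-1}=1, q_{-2}=1, q_{-1}=0), until the denominator exceeds 27:
  i=0: a_0=3, p_0 = 3*1 + 0 = 3, q_0 = 3*0 + 1 = 1.
  i=1: a_1=4, p_1 = 4*3 + 1 = 13, q_1 = 4*1 + 0 = 4.
  i=2: a_2=3, p_2 = 3*13 + 3 = 42, q_2 = 3*4 + 1 = 13.
  i=3: a_3=3, p_3 = 3*42 + 13 = 139, q_3 = 3*13 + 4 = 43.
q_3 = 43 > 27, so the last convergent with denominator <= 27 is p_2/q_2 = 42/13.
The closest fraction with denominator <= 27 is either p_2/q_2 or the intermediate fraction (k*p_2 + p_1)/(k*q_2 + q_1) with the largest k >= 1 whose denominator stays <= 27; these approach x as k grows, and every other convergent or intermediate fraction in range is farther away.
Largest k: floor((27 - q_1)/q_2) = floor((27 - 4)/13) = 1.
That gives (1*42 + 13)/(1*13 + 4) = 55/17.
Compare the errors: |x - 42/13| = |459*13 - 42*142|/(142*13) = 3/1846, and |x - 55/17| = |459*17 - 55*142|/(142*17) = 7/2414.
Cross-multiplying, 3*2414 = 7242 < 12922 = 7*1846, so 3/1846 is smaller: the convergent 42/13 is closer to x than 55/17.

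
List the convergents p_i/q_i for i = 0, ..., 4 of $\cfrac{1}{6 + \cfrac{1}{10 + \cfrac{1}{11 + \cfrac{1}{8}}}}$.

Using the convergent recurrence p_i = a_i*p_{i-1} + p_{i-2}, q_i = a_i*q_{i-1} + q_{i-2} with p_{-2}=0, p_{-1}=1, q_{-2}=1, q_{-1}=0:
  i=0: a_0=0, p_0 = 0*1 + 0 = 0, q_0 = 0*0 + 1 = 1.
  i=1: a_1=6, p_1 = 6*0 + 1 = 1, q_1 = 6*1 + 0 = 6.
  i=2: a_2=10, p_2 = 10*1 + 0 = 10, q_2 = 10*6 + 1 = 61.
  i=3: a_3=11, p_3 = 11*10 + 1 = 111, q_3 = 11*61 + 6 = 677.
  i=4: a_4=8, p_4 = 8*111 + 10 = 898, q_4 = 8*677 + 61 = 5477.

0/1, 1/6, 10/61, 111/677, 898/5477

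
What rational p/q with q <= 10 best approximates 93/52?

Expand x = 93/52 as a continued fraction with the Euclidean algorithm:
  93 = 1*52 + 41, so a_0 = 1.
  52 = 1*41 + 11, so a_1 = 1.
  41 = 3*11 + 8, so a_2 = 3.
  11 = 1*8 + 3, so a_3 = 1.
  8 = 2*3 + 2, so a_4 = 2.
  3 = 1*2 + 1, so a_5 = 1.
  2 = 2*1 + 0, so a_6 = 2.
so x = [1; 1, 3, 1, 2, 1, 2].
Convergents (p_i = a_i*p_{i-1} + p_{i-2}, q_i = a_i*q_{i-1} + q_{i-2} with p_{-2}=0, p_{-1}=1, q_{-2}=1, q_{-1}=0), until the denominator exceeds 10:
  i=0: a_0=1, p_0 = 1*1 + 0 = 1, q_0 = 1*0 + 1 = 1.
  i=1: a_1=1, p_1 = 1*1 + 1 = 2, q_1 = 1*1 + 0 = 1.
  i=2: a_2=3, p_2 = 3*2 + 1 = 7, q_2 = 3*1 + 1 = 4.
  i=3: a_3=1, p_3 = 1*7 + 2 = 9, q_3 = 1*4 + 1 = 5.
  i=4: a_4=2, p_4 = 2*9 + 7 = 25, q_4 = 2*5 + 4 = 14.
q_4 = 14 > 10, so the last convergent with denominator <= 10 is p_3/q_3 = 9/5.
The closest fraction with denominator <= 10 is either p_3/q_3 or the intermediate fraction (k*p_3 + p_2)/(k*q_3 + q_2) with the largest k >= 1 whose denominator stays <= 10; these approach x as k grows, and every other convergent or intermediate fraction in range is farther away.
Largest k: floor((10 - q_2)/q_3) = floor((10 - 4)/5) = 1.
That gives (1*9 + 7)/(1*5 + 4) = 16/9.
Compare the errors: |x - 9/5| = |93*5 - 9*52|/(52*5) = 3/260, and |x - 16/9| = |93*9 - 16*52|/(52*9) = 5/468.
Cross-multiplying, 5*260 = 1300 < 1404 = 3*468, so 5/468 is smaller: the intermediate fraction 16/9 is closer to x than 9/5.

16/9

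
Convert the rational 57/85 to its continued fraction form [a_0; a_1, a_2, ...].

Run the Euclidean algorithm on 57 and 85; the successive quotients are the partial quotients a_0, a_1, ... (each step inverts the fractional part left over by the previous one):
  57 = 0*85 + 57, so a_0 = 0.
  85 = 1*57 + 28, so a_1 = 1.
  57 = 2*28 + 1, so a_2 = 2.
  28 = 28*1 + 0, so a_3 = 28.
The remainder reaches 0 after 4 divisions, so the expansion has 4 partial quotients, read off in order.

[0; 1, 2, 28]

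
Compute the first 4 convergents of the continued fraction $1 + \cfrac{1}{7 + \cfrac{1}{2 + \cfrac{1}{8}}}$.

1/1, 8/7, 17/15, 144/127

Using the convergent recurrence p_i = a_i*p_{i-1} + p_{i-2}, q_i = a_i*q_{i-1} + q_{i-2} with p_{-2}=0, p_{-1}=1, q_{-2}=1, q_{-1}=0:
  i=0: a_0=1, p_0 = 1*1 + 0 = 1, q_0 = 1*0 + 1 = 1.
  i=1: a_1=7, p_1 = 7*1 + 1 = 8, q_1 = 7*1 + 0 = 7.
  i=2: a_2=2, p_2 = 2*8 + 1 = 17, q_2 = 2*7 + 1 = 15.
  i=3: a_3=8, p_3 = 8*17 + 8 = 144, q_3 = 8*15 + 7 = 127.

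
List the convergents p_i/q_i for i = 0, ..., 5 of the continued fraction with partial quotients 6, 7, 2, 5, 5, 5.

6/1, 43/7, 92/15, 503/82, 2607/425, 13538/2207

Using the convergent recurrence p_i = a_i*p_{i-1} + p_{i-2}, q_i = a_i*q_{i-1} + q_{i-2} with p_{-2}=0, p_{-1}=1, q_{-2}=1, q_{-1}=0:
  i=0: a_0=6, p_0 = 6*1 + 0 = 6, q_0 = 6*0 + 1 = 1.
  i=1: a_1=7, p_1 = 7*6 + 1 = 43, q_1 = 7*1 + 0 = 7.
  i=2: a_2=2, p_2 = 2*43 + 6 = 92, q_2 = 2*7 + 1 = 15.
  i=3: a_3=5, p_3 = 5*92 + 43 = 503, q_3 = 5*15 + 7 = 82.
  i=4: a_4=5, p_4 = 5*503 + 92 = 2607, q_4 = 5*82 + 15 = 425.
  i=5: a_5=5, p_5 = 5*2607 + 503 = 13538, q_5 = 5*425 + 82 = 2207.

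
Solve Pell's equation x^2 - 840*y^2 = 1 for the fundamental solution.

(x, y) = (29, 1)

First expand sqrt(840) as a continued fraction. With x_i = (sqrt(840) + m_i)/d_i and (m_0, d_0) = (0, 1): a_0 = floor(sqrt(840)) = 28, since 28^2 = 784 <= 840 < 841 = 29^2.
Iterate m_{i+1} = d_i*a_i - m_i, d_{i+1} = (840 - m_{i+1}^2)/d_i, a_{i+1} = floor((a_0 + m_{i+1})/d_{i+1}):
  m_1 = 1*28 - 0 = 28, d_1 = (840 - 28^2)/1 = 56/1 = 56, a_1 = floor((28 + 28)/56) = 1.
  m_2 = 56*1 - 28 = 28, d_2 = (840 - 28^2)/56 = 56/56 = 1, a_2 = floor((28 + 28)/1) = 56.
  m_3 = 1*56 - 28 = 28, d_3 = (840 - 28^2)/1 = 56/1 = 56: (m_3, d_3) = (m_1, d_1) = (28, 56), so from here the quotients repeat a_1, a_2; the period length is 2.
So sqrt(840) = [28; (1, 56)] with period length k = 2.
k is even, so the fundamental solution of x^2 - 840y^2 = 1 is (p_{k-1}, q_{k-1}) = (p_1, q_1); compute convergents through index 1.
Convergents (p_i = a_i*p_{i-1} + p_{i-2}, q_i = a_i*q_{i-1} + q_{i-2} with p_{-2}=0, p_{-1}=1, q_{-2}=1, q_{-1}=0):
  i=0: a_0=28, p_0 = 28*1 + 0 = 28, q_0 = 28*0 + 1 = 1.
  i=1: a_1=1, p_1 = 1*28 + 1 = 29, q_1 = 1*1 + 0 = 1.
Check: 29^2 - 840*1^2 = 841 - 840 = 1, so (x, y) = (29, 1) solves the equation, and by the theorem it is the least positive solution.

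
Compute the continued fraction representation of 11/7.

[1; 1, 1, 3]

Run the Euclidean algorithm on 11 and 7; the successive quotients are the partial quotients a_0, a_1, ... (each step inverts the fractional part left over by the previous one):
  11 = 1*7 + 4, so a_0 = 1.
  7 = 1*4 + 3, so a_1 = 1.
  4 = 1*3 + 1, so a_2 = 1.
  3 = 3*1 + 0, so a_3 = 3.
The remainder reaches 0 after 4 divisions, so the expansion has 4 partial quotients, read off in order.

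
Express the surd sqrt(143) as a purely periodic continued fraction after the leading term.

[11; (1, 22)]

Write x_i = (sqrt(143) + m_i)/d_i with (m_0, d_0) = (0, 1). a_0 = floor(sqrt(143)) = 11, since 11^2 = 121 <= 143 < 144 = 12^2.
Iterate m_{i+1} = d_i*a_i - m_i, d_{i+1} = (143 - m_{i+1}^2)/d_i, a_{i+1} = floor((a_0 + m_{i+1})/d_{i+1}):
  m_1 = 1*11 - 0 = 11, d_1 = (143 - 11^2)/1 = 22/1 = 22, a_1 = floor((11 + 11)/22) = 1.
  m_2 = 22*1 - 11 = 11, d_2 = (143 - 11^2)/22 = 22/22 = 1, a_2 = floor((11 + 11)/1) = 22.
  m_3 = 1*22 - 11 = 11, d_3 = (143 - 11^2)/1 = 22/1 = 22: (m_3, d_3) = (m_1, d_1) = (11, 22), so from here the quotients repeat a_1, a_2; the period length is 2.
Hence the expansion of sqrt(143) is a_0 = 11 followed by the repeating block 1, 22 (period 2).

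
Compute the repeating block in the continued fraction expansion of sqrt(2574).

Write x_i = (sqrt(2574) + m_i)/d_i with (m_0, d_0) = (0, 1). a_0 = floor(sqrt(2574)) = 50, since 50^2 = 2500 <= 2574 < 2601 = 51^2.
Iterate m_{i+1} = d_i*a_i - m_i, d_{i+1} = (2574 - m_{i+1}^2)/d_i, a_{i+1} = floor((a_0 + m_{i+1})/d_{i+1}):
  m_1 = 1*50 - 0 = 50, d_1 = (2574 - 50^2)/1 = 74/1 = 74, a_1 = floor((50 + 50)/74) = 1.
  m_2 = 74*1 - 50 = 24, d_2 = (2574 - 24^2)/74 = 1998/74 = 27, a_2 = floor((50 + 24)/27) = 2.
  m_3 = 27*2 - 24 = 30, d_3 = (2574 - 30^2)/27 = 1674/27 = 62, a_3 = floor((50 + 30)/62) = 1.
  m_4 = 62*1 - 30 = 32, d_4 = (2574 - 32^2)/62 = 1550/62 = 25, a_4 = floor((50 + 32)/25) = 3.
  m_5 = 25*3 - 32 = 43, d_5 = (2574 - 43^2)/25 = 725/25 = 29, a_5 = floor((50 + 43)/29) = 3.
  m_6 = 29*3 - 43 = 44, d_6 = (2574 - 44^2)/29 = 638/29 = 22, a_6 = floor((50 + 44)/22) = 4.
  m_7 = 22*4 - 44 = 44, d_7 = (2574 - 44^2)/22 = 638/22 = 29, a_7 = floor((50 + 44)/29) = 3.
  m_8 = 29*3 - 44 = 43, d_8 = (2574 - 43^2)/29 = 725/29 = 25, a_8 = floor((50 + 43)/25) = 3.
  m_9 = 25*3 - 43 = 32, d_9 = (2574 - 32^2)/25 = 1550/25 = 62, a_9 = floor((50 + 32)/62) = 1.
  m_10 = 62*1 - 32 = 30, d_10 = (2574 - 30^2)/62 = 1674/62 = 27, a_10 = floor((50 + 30)/27) = 2.
  m_11 = 27*2 - 30 = 24, d_11 = (2574 - 24^2)/27 = 1998/27 = 74, a_11 = floor((50 + 24)/74) = 1.
  m_12 = 74*1 - 24 = 50, d_12 = (2574 - 50^2)/74 = 74/74 = 1, a_12 = floor((50 + 50)/1) = 100.
  m_13 = 1*100 - 50 = 50, d_13 = (2574 - 50^2)/1 = 74/1 = 74: (m_13, d_13) = (m_1, d_1) = (50, 74), so from here the quotients repeat a_1, ..., a_12; the period length is 12.
Hence the expansion of sqrt(2574) is a_0 = 50 followed by the repeating block 1, 2, 1, 3, 3, 4, 3, 3, 1, 2, 1, 100 (period 12).

[50; (1, 2, 1, 3, 3, 4, 3, 3, 1, 2, 1, 100)]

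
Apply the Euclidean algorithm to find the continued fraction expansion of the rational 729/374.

[1; 1, 18, 1, 2, 6]

Run the Euclidean algorithm on 729 and 374; the successive quotients are the partial quotients a_0, a_1, ... (each step inverts the fractional part left over by the previous one):
  729 = 1*374 + 355, so a_0 = 1.
  374 = 1*355 + 19, so a_1 = 1.
  355 = 18*19 + 13, so a_2 = 18.
  19 = 1*13 + 6, so a_3 = 1.
  13 = 2*6 + 1, so a_4 = 2.
  6 = 6*1 + 0, so a_5 = 6.
The remainder reaches 0 after 6 divisions, so the expansion has 6 partial quotients, read off in order.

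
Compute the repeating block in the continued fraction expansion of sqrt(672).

[25; (1, 11, 1, 50)]

Write x_i = (sqrt(672) + m_i)/d_i with (m_0, d_0) = (0, 1). a_0 = floor(sqrt(672)) = 25, since 25^2 = 625 <= 672 < 676 = 26^2.
Iterate m_{i+1} = d_i*a_i - m_i, d_{i+1} = (672 - m_{i+1}^2)/d_i, a_{i+1} = floor((a_0 + m_{i+1})/d_{i+1}):
  m_1 = 1*25 - 0 = 25, d_1 = (672 - 25^2)/1 = 47/1 = 47, a_1 = floor((25 + 25)/47) = 1.
  m_2 = 47*1 - 25 = 22, d_2 = (672 - 22^2)/47 = 188/47 = 4, a_2 = floor((25 + 22)/4) = 11.
  m_3 = 4*11 - 22 = 22, d_3 = (672 - 22^2)/4 = 188/4 = 47, a_3 = floor((25 + 22)/47) = 1.
  m_4 = 47*1 - 22 = 25, d_4 = (672 - 25^2)/47 = 47/47 = 1, a_4 = floor((25 + 25)/1) = 50.
  m_5 = 1*50 - 25 = 25, d_5 = (672 - 25^2)/1 = 47/1 = 47: (m_5, d_5) = (m_1, d_1) = (25, 47), so from here the quotients repeat a_1, ..., a_4; the period length is 4.
Hence the expansion of sqrt(672) is a_0 = 25 followed by the repeating block 1, 11, 1, 50 (period 4).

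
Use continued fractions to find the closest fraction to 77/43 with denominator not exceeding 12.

Expand x = 77/43 as a continued fraction with the Euclidean algorithm:
  77 = 1*43 + 34, so a_0 = 1.
  43 = 1*34 + 9, so a_1 = 1.
  34 = 3*9 + 7, so a_2 = 3.
  9 = 1*7 + 2, so a_3 = 1.
  7 = 3*2 + 1, so a_4 = 3.
  2 = 2*1 + 0, so a_5 = 2.
so x = [1; 1, 3, 1, 3, 2].
Convergents (p_i = a_i*p_{i-1} + p_{i-2}, q_i = a_i*q_{i-1} + q_{i-2} with p_{-2}=0, p_{-1}=1, q_{-2}=1, q_{-1}=0), until the denominator exceeds 12:
  i=0: a_0=1, p_0 = 1*1 + 0 = 1, q_0 = 1*0 + 1 = 1.
  i=1: a_1=1, p_1 = 1*1 + 1 = 2, q_1 = 1*1 + 0 = 1.
  i=2: a_2=3, p_2 = 3*2 + 1 = 7, q_2 = 3*1 + 1 = 4.
  i=3: a_3=1, p_3 = 1*7 + 2 = 9, q_3 = 1*4 + 1 = 5.
  i=4: a_4=3, p_4 = 3*9 + 7 = 34, q_4 = 3*5 + 4 = 19.
q_4 = 19 > 12, so the last convergent with denominator <= 12 is p_3/q_3 = 9/5.
The closest fraction with denominator <= 12 is either p_3/q_3 or the intermediate fraction (k*p_3 + p_2)/(k*q_3 + q_2) with the largest k >= 1 whose denominator stays <= 12; these approach x as k grows, and every other convergent or intermediate fraction in range is farther away.
Largest k: floor((12 - q_2)/q_3) = floor((12 - 4)/5) = 1.
That gives (1*9 + 7)/(1*5 + 4) = 16/9.
Compare the errors: |x - 9/5| = |77*5 - 9*43|/(43*5) = 2/215, and |x - 16/9| = |77*9 - 16*43|/(43*9) = 5/387.
Cross-multiplying, 2*387 = 774 < 1075 = 5*215, so 2/215 is smaller: the convergent 9/5 is closer to x than 16/9.

9/5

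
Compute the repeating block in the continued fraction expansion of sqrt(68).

Write x_i = (sqrt(68) + m_i)/d_i with (m_0, d_0) = (0, 1). a_0 = floor(sqrt(68)) = 8, since 8^2 = 64 <= 68 < 81 = 9^2.
Iterate m_{i+1} = d_i*a_i - m_i, d_{i+1} = (68 - m_{i+1}^2)/d_i, a_{i+1} = floor((a_0 + m_{i+1})/d_{i+1}):
  m_1 = 1*8 - 0 = 8, d_1 = (68 - 8^2)/1 = 4/1 = 4, a_1 = floor((8 + 8)/4) = 4.
  m_2 = 4*4 - 8 = 8, d_2 = (68 - 8^2)/4 = 4/4 = 1, a_2 = floor((8 + 8)/1) = 16.
  m_3 = 1*16 - 8 = 8, d_3 = (68 - 8^2)/1 = 4/1 = 4: (m_3, d_3) = (m_1, d_1) = (8, 4), so from here the quotients repeat a_1, a_2; the period length is 2.
Hence the expansion of sqrt(68) is a_0 = 8 followed by the repeating block 4, 16 (period 2).

[8; (4, 16)]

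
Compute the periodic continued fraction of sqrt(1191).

[34; (1, 1, 22, 1, 1, 68)]

Write x_i = (sqrt(1191) + m_i)/d_i with (m_0, d_0) = (0, 1). a_0 = floor(sqrt(1191)) = 34, since 34^2 = 1156 <= 1191 < 1225 = 35^2.
Iterate m_{i+1} = d_i*a_i - m_i, d_{i+1} = (1191 - m_{i+1}^2)/d_i, a_{i+1} = floor((a_0 + m_{i+1})/d_{i+1}):
  m_1 = 1*34 - 0 = 34, d_1 = (1191 - 34^2)/1 = 35/1 = 35, a_1 = floor((34 + 34)/35) = 1.
  m_2 = 35*1 - 34 = 1, d_2 = (1191 - 1^2)/35 = 1190/35 = 34, a_2 = floor((34 + 1)/34) = 1.
  m_3 = 34*1 - 1 = 33, d_3 = (1191 - 33^2)/34 = 102/34 = 3, a_3 = floor((34 + 33)/3) = 22.
  m_4 = 3*22 - 33 = 33, d_4 = (1191 - 33^2)/3 = 102/3 = 34, a_4 = floor((34 + 33)/34) = 1.
  m_5 = 34*1 - 33 = 1, d_5 = (1191 - 1^2)/34 = 1190/34 = 35, a_5 = floor((34 + 1)/35) = 1.
  m_6 = 35*1 - 1 = 34, d_6 = (1191 - 34^2)/35 = 35/35 = 1, a_6 = floor((34 + 34)/1) = 68.
  m_7 = 1*68 - 34 = 34, d_7 = (1191 - 34^2)/1 = 35/1 = 35: (m_7, d_7) = (m_1, d_1) = (34, 35), so from here the quotients repeat a_1, ..., a_6; the period length is 6.
Hence the expansion of sqrt(1191) is a_0 = 34 followed by the repeating block 1, 1, 22, 1, 1, 68 (period 6).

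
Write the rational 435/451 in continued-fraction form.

[0; 1, 27, 5, 3]

Run the Euclidean algorithm on 435 and 451; the successive quotients are the partial quotients a_0, a_1, ... (each step inverts the fractional part left over by the previous one):
  435 = 0*451 + 435, so a_0 = 0.
  451 = 1*435 + 16, so a_1 = 1.
  435 = 27*16 + 3, so a_2 = 27.
  16 = 5*3 + 1, so a_3 = 5.
  3 = 3*1 + 0, so a_4 = 3.
The remainder reaches 0 after 5 divisions, so the expansion has 5 partial quotients, read off in order.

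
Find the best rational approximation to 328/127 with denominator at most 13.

Expand x = 328/127 as a continued fraction with the Euclidean algorithm:
  328 = 2*127 + 74, so a_0 = 2.
  127 = 1*74 + 53, so a_1 = 1.
  74 = 1*53 + 21, so a_2 = 1.
  53 = 2*21 + 11, so a_3 = 2.
  21 = 1*11 + 10, so a_4 = 1.
  11 = 1*10 + 1, so a_5 = 1.
  10 = 10*1 + 0, so a_6 = 10.
so x = [2; 1, 1, 2, 1, 1, 10].
Convergents (p_i = a_i*p_{i-1} + p_{i-2}, q_i = a_i*q_{i-1} + q_{i-2} with p_{-2}=0, p_{-1}=1, q_{-2}=1, q_{-1}=0), until the denominator exceeds 13:
  i=0: a_0=2, p_0 = 2*1 + 0 = 2, q_0 = 2*0 + 1 = 1.
  i=1: a_1=1, p_1 = 1*2 + 1 = 3, q_1 = 1*1 + 0 = 1.
  i=2: a_2=1, p_2 = 1*3 + 2 = 5, q_2 = 1*1 + 1 = 2.
  i=3: a_3=2, p_3 = 2*5 + 3 = 13, q_3 = 2*2 + 1 = 5.
  i=4: a_4=1, p_4 = 1*13 + 5 = 18, q_4 = 1*5 + 2 = 7.
  i=5: a_5=1, p_5 = 1*18 + 13 = 31, q_5 = 1*7 + 5 = 12.
  i=6: a_6=10, p_6 = 10*31 + 18 = 328, q_6 = 10*12 + 7 = 127.
q_6 = 127 > 13, so the last convergent with denominator <= 13 is p_5/q_5 = 31/12.
The closest fraction with denominator <= 13 is either p_5/q_5 or the intermediate fraction (k*p_5 + p_4)/(k*q_5 + q_4) with the largest k >= 1 whose denominator stays <= 13; these approach x as k grows, and every other convergent or intermediate fraction in range is farther away.
Largest k: floor((13 - q_4)/q_5) = floor((13 - 7)/12) = 0.
Since k = 0, no intermediate fraction beyond p_5/q_5 has denominator <= 13, so the convergent 31/12 is the closest (its error is |328*12 - 31*127|/(127*12) = 1/1524).

31/12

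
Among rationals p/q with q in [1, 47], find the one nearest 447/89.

Expand x = 447/89 as a continued fraction with the Euclidean algorithm:
  447 = 5*89 + 2, so a_0 = 5.
  89 = 44*2 + 1, so a_1 = 44.
  2 = 2*1 + 0, so a_2 = 2.
so x = [5; 44, 2].
Convergents (p_i = a_i*p_{i-1} + p_{i-2}, q_i = a_i*q_{i-1} + q_{i-2} with p_{-2}=0, p_{-1}=1, q_{-2}=1, q_{-1}=0), until the denominator exceeds 47:
  i=0: a_0=5, p_0 = 5*1 + 0 = 5, q_0 = 5*0 + 1 = 1.
  i=1: a_1=44, p_1 = 44*5 + 1 = 221, q_1 = 44*1 + 0 = 44.
  i=2: a_2=2, p_2 = 2*221 + 5 = 447, q_2 = 2*44 + 1 = 89.
q_2 = 89 > 47, so the last convergent with denominator <= 47 is p_1/q_1 = 221/44.
The closest fraction with denominator <= 47 is either p_1/q_1 or the intermediate fraction (k*p_1 + p_0)/(k*q_1 + q_0) with the largest k >= 1 whose denominator stays <= 47; these approach x as k grows, and every other convergent or intermediate fraction in range is farther away.
Largest k: floor((47 - q_0)/q_1) = floor((47 - 1)/44) = 1.
That gives (1*221 + 5)/(1*44 + 1) = 226/45.
Compare the errors: |x - 221/44| = |447*44 - 221*89|/(89*44) = 1/3916, and |x - 226/45| = |447*45 - 226*89|/(89*45) = 1/4005.
Cross-multiplying, 1*3916 = 3916 < 4005 = 1*4005, so 1/4005 is smaller: the intermediate fraction 226/45 is closer to x than 221/44.

226/45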